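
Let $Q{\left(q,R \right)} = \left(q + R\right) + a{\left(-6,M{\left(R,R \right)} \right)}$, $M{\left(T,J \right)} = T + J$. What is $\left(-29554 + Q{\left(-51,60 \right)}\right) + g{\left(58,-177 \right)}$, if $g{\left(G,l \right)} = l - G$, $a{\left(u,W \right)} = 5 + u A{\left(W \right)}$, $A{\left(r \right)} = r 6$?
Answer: $-34095$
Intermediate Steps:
$M{\left(T,J \right)} = J + T$
$A{\left(r \right)} = 6 r$
$a{\left(u,W \right)} = 5 + 6 W u$ ($a{\left(u,W \right)} = 5 + u 6 W = 5 + 6 W u$)
$Q{\left(q,R \right)} = 5 + q - 71 R$ ($Q{\left(q,R \right)} = \left(q + R\right) + \left(5 + 6 \left(R + R\right) \left(-6\right)\right) = \left(R + q\right) + \left(5 + 6 \cdot 2 R \left(-6\right)\right) = \left(R + q\right) - \left(-5 + 72 R\right) = 5 + q - 71 R$)
$\left(-29554 + Q{\left(-51,60 \right)}\right) + g{\left(58,-177 \right)} = \left(-29554 - 4306\right) - 235 = -33860 - 235 = -34095$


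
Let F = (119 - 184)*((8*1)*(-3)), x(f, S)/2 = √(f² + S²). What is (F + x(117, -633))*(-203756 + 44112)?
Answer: -249044640 - 957864*√46042 ≈ -4.5458e+8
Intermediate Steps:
x(f, S) = 2*√(S² + f²) (x(f, S) = 2*√(f² + S²) = 2*√(S² + f²))
F = 1560 (F = -520*(-3) = -65*(-24) = 1560)
(F + x(117, -633))*(-203756 + 44112) = (1560 + 2*√((-633)² + 117²))*(-203756 + 44112) = (1560 + 2*√(400689 + 13689))*(-159644) = (1560 + 2*√414378)*(-159644) = (1560 + 2*(3*√46042))*(-159644) = (1560 + 6*√46042)*(-159644) = -249044640 - 957864*√46042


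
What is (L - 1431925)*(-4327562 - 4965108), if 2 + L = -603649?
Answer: 18915936027920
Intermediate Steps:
L = -603651 (L = -2 - 603649 = -603651)
(L - 1431925)*(-4327562 - 4965108) = (-603651 - 1431925)*(-4327562 - 4965108) = -2035576*(-9292670) = 18915936027920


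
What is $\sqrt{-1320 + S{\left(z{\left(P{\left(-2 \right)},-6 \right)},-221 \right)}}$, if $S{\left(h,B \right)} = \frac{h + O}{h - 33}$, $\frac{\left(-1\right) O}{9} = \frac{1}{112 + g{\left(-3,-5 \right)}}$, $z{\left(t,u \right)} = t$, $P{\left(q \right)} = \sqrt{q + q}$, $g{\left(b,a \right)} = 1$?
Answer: $\frac{\sqrt{-20135811958679 - 918906960 i}}{123509} \approx 0.00082901 - 36.332 i$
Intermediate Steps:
$P{\left(q \right)} = \sqrt{2} \sqrt{q}$ ($P{\left(q \right)} = \sqrt{2 q} = \sqrt{2} \sqrt{q}$)
$O = - \frac{9}{113}$ ($O = - \frac{9}{112 + 1} = - \frac{9}{113} \approx -0.079646$)
$S{\left(h,B \right)} = \frac{- \frac{9}{113} + h}{-33 + h}$ ($S{\left(h,B \right)} = \frac{h - \frac{9}{113}}{h - 33} = \frac{- \frac{9}{113} + h}{-33 + h}$)
$\sqrt{-1320 + S{\left(z{\left(P{\left(-2 \right)},-6 \right)},-221 \right)}} = \sqrt{-1320 + \frac{- \frac{9}{113} + \sqrt{2} \sqrt{-2}}{-33 + \sqrt{2} \sqrt{-2}}} = \sqrt{-1320 + \frac{- \frac{9}{113} + \sqrt{2} i \sqrt{2}}{-33 + \sqrt{2} i \sqrt{2}}} = \sqrt{-1320 + \frac{- \frac{9}{113} + 2 i}{-33 + 2 i}} = \sqrt{-1320 + \frac{-33 - 2 i}{1093} \left(- \frac{9}{113} + 2 i\right)} = \sqrt{-1320 + \frac{\left(-33 - 2 i\right) \left(- \frac{9}{113} + 2 i\right)}{1093}}$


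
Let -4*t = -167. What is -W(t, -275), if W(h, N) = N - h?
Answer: 1267/4 ≈ 316.75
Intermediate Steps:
t = 167/4 (t = -1/4*(-167) = 167/4 ≈ 41.750)
-W(t, -275) = -(-275 - 1*167/4) = -(-275 - 167/4) = -1*(-1267/4) = 1267/4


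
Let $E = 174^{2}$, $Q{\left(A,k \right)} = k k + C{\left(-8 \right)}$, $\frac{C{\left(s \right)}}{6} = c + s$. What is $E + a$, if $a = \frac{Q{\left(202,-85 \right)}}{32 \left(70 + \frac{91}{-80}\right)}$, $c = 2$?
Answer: $\frac{47659559}{1574} \approx 30279.0$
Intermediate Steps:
$C{\left(s \right)} = 12 + 6 s$ ($C{\left(s \right)} = 6 \left(2 + s\right) = 12 + 6 s$)
$Q{\left(A,k \right)} = -36 + k^{2}$ ($Q{\left(A,k \right)} = k k + \left(12 + 6 \left(-8\right)\right) = k^{2} + \left(12 - 48\right) = k^{2} - 36 = -36 + k^{2}$)
$a = \frac{5135}{1574}$ ($a = \frac{-36 + \left(-85\right)^{2}}{32 \left(70 + \frac{91}{-80}\right)} = \frac{-36 + 7225}{32 \left(70 + 91 \left(- \frac{1}{80}\right)\right)} = \frac{7189}{32 \left(70 - \frac{91}{80}\right)} = \frac{7189}{32 \cdot \frac{5509}{80}} = \frac{7189}{\frac{11018}{5}} = 7189 \cdot \frac{5}{11018} = \frac{5135}{1574} \approx 3.2624$)
$E = 30276$
$E + a = 30276 + \frac{5135}{1574} = \frac{47659559}{1574}$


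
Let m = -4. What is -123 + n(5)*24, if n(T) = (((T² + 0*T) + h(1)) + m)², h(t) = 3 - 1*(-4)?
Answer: 18693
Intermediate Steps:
h(t) = 7 (h(t) = 3 + 4 = 7)
n(T) = (3 + T²)² (n(T) = (((T² + 0*T) + 7) - 4)² = (((T² + 0) + 7) - 4)² = ((T² + 7) - 4)² = ((7 + T²) - 4)² = (3 + T²)²)
-123 + n(5)*24 = -123 + (3 + 5²)²*24 = -123 + (3 + 25)²*24 = -123 + 28²*24 = -123 + 784*24 = -123 + 18816 = 18693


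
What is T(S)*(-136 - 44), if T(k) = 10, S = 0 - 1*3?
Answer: -1800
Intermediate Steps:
S = -3 (S = 0 - 3 = -3)
T(S)*(-136 - 44) = 10*(-136 - 44) = 10*(-180) = -1800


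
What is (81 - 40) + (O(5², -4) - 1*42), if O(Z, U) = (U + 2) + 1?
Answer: -2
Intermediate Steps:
O(Z, U) = 3 + U (O(Z, U) = (2 + U) + 1 = 3 + U)
(81 - 40) + (O(5², -4) - 1*42) = (81 - 40) + ((3 - 4) - 1*42) = 41 + (-1 - 42) = 41 - 43 = -2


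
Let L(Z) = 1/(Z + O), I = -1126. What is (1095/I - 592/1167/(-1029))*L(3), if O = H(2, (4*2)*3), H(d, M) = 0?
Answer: -1314256493/4056447654 ≈ -0.32399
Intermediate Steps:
O = 0
L(Z) = 1/Z (L(Z) = 1/(Z + 0) = 1/Z)
(1095/I - 592/1167/(-1029))*L(3) = (1095/(-1126) - 592/1167/(-1029))/3 = (1095*(-1/1126) - 592*1/1167*(-1/1029))*(1/3) = (-1095/1126 - 592/1167*(-1/1029))*(1/3) = (-1095/1126 + 592/1200843)*(1/3) = -1314256493/1352149218*1/3 = -1314256493/4056447654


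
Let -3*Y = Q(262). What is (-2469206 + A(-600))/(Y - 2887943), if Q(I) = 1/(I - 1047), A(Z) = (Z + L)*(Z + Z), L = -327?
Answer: 1597639065/3400552882 ≈ 0.46982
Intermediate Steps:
A(Z) = 2*Z*(-327 + Z) (A(Z) = (Z - 327)*(Z + Z) = (-327 + Z)*(2*Z) = 2*Z*(-327 + Z))
Q(I) = 1/(-1047 + I)
Y = 1/2355 (Y = -1/(3*(-1047 + 262)) = -1/3/(-785) = -1/3*(-1/785) = 1/2355 ≈ 0.00042463)
(-2469206 + A(-600))/(Y - 2887943) = (-2469206 + 2*(-600)*(-327 - 600))/(1/2355 - 2887943) = (-2469206 + 2*(-600)*(-927))/(-6801105764/2355) = (-2469206 + 1112400)*(-2355/6801105764) = -1356806*(-2355/6801105764) = 1597639065/3400552882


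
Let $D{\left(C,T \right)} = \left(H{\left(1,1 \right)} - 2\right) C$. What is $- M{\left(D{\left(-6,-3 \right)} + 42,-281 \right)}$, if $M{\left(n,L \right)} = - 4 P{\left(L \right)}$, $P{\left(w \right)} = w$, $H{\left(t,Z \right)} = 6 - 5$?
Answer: $-1124$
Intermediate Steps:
$H{\left(t,Z \right)} = 1$
$D{\left(C,T \right)} = - C$ ($D{\left(C,T \right)} = \left(1 - 2\right) C = - C$)
$M{\left(n,L \right)} = - 4 L$
$- M{\left(D{\left(-6,-3 \right)} + 42,-281 \right)} = - \left(-4\right) \left(-281\right) = \left(-1\right) 1124 = -1124$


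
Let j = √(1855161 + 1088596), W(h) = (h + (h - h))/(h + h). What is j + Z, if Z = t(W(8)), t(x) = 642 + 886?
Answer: 1528 + √2943757 ≈ 3243.7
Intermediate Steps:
W(h) = ½ (W(h) = (h + 0)/((2*h)) = h*(1/(2*h)) = ½)
t(x) = 1528
Z = 1528
j = √2943757 ≈ 1715.7
j + Z = √2943757 + 1528 = 1528 + √2943757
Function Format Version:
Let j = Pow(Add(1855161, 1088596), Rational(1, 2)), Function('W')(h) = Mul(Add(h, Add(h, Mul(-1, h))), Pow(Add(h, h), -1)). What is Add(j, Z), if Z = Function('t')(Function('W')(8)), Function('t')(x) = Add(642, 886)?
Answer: Add(1528, Pow(2943757, Rational(1, 2))) ≈ 3243.7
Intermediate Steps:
Function('W')(h) = Rational(1, 2) (Function('W')(h) = Mul(Add(h, 0), Pow(Mul(2, h), -1)) = Mul(h, Mul(Rational(1, 2), Pow(h, -1))) = Rational(1, 2))
Function('t')(x) = 1528
Z = 1528
j = Pow(2943757, Rational(1, 2)) ≈ 1715.7
Add(j, Z) = Add(Pow(2943757, Rational(1, 2)), 1528) = Add(1528, Pow(2943757, Rational(1, 2)))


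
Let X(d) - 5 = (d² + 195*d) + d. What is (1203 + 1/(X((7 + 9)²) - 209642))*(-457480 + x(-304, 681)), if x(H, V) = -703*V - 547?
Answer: -21169460825996/18785 ≈ -1.1269e+9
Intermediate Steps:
x(H, V) = -547 - 703*V
X(d) = 5 + d² + 196*d (X(d) = 5 + ((d² + 195*d) + d) = 5 + (d² + 196*d) = 5 + d² + 196*d)
(1203 + 1/(X((7 + 9)²) - 209642))*(-457480 + x(-304, 681)) = (1203 + 1/((5 + ((7 + 9)²)² + 196*(7 + 9)²) - 209642))*(-457480 + (-547 - 703*681)) = (1203 + 1/((5 + (16²)² + 196*16²) - 209642))*(-457480 + (-547 - 478743)) = (1203 + 1/((5 + 256² + 196*256) - 209642))*(-457480 - 479290) = (1203 + 1/((5 + 65536 + 50176) - 209642))*(-936770) = (1203 + 1/(115717 - 209642))*(-936770) = (1203 + 1/(-93925))*(-936770) = (1203 - 1/93925)*(-936770) = (112991774/93925)*(-936770) = -21169460825996/18785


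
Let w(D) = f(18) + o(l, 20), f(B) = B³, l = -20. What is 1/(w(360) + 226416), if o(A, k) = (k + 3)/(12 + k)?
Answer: 32/7431959 ≈ 4.3057e-6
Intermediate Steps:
o(A, k) = (3 + k)/(12 + k)
w(D) = 186647/32 (w(D) = 18³ + (3 + 20)/(12 + 20) = 5832 + 23/32 = 186647/32)
1/(w(360) + 226416) = 1/(186647/32 + 226416) = 1/(7431959/32) = 32/7431959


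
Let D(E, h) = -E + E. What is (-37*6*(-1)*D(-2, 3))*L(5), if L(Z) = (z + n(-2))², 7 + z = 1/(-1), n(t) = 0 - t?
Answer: 0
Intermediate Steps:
n(t) = -t
D(E, h) = 0
z = -8 (z = -7 + 1/(-1) = -7 - 1 = -8)
L(Z) = 36 (L(Z) = (-8 - 1*(-2))² = (-8 + 2)² = (-6)² = 36)
(-37*6*(-1)*D(-2, 3))*L(5) = -37*6*(-1)*0*36 = -(-222)*0*36 = -37*0*36 = 0*36 = 0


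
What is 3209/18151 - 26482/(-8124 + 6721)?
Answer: 485177009/25465853 ≈ 19.052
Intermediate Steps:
3209/18151 - 26482/(-8124 + 6721) = 3209*(1/18151) - 26482/(-1403) = 3209/18151 - 26482*(-1/1403) = 3209/18151 + 26482/1403 = 485177009/25465853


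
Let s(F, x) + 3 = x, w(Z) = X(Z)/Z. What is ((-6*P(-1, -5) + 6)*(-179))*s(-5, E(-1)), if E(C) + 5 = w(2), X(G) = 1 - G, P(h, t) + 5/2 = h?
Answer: 82161/2 ≈ 41081.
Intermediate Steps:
P(h, t) = -5/2 + h
w(Z) = (1 - Z)/Z
E(C) = -11/2 (E(C) = -5 + (1 - 1*2)/2 = -5 + (1 - 2)/2 = -5 + (1/2)*(-1) = -5 - 1/2 = -11/2)
s(F, x) = -3 + x
((-6*P(-1, -5) + 6)*(-179))*s(-5, E(-1)) = ((-6*(-5/2 - 1) + 6)*(-179))*(-3 - 11/2) = ((-6*(-7/2) + 6)*(-179))*(-17/2) = ((21 + 6)*(-179))*(-17/2) = (27*(-179))*(-17/2) = -4833*(-17/2) = 82161/2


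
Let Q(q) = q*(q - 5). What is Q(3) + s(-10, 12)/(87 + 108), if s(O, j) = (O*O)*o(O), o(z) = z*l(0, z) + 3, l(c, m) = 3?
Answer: -258/13 ≈ -19.846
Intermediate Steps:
Q(q) = q*(-5 + q)
o(z) = 3 + 3*z (o(z) = z*3 + 3 = 3*z + 3 = 3 + 3*z)
s(O, j) = O**2*(3 + 3*O) (s(O, j) = (O*O)*(3 + 3*O) = O**2*(3 + 3*O))
Q(3) + s(-10, 12)/(87 + 108) = 3*(-5 + 3) + (3*(-10)**2*(1 - 10))/(87 + 108) = 3*(-2) + (3*100*(-9))/195 = -6 - 2700*1/195 = -6 - 180/13 = -258/13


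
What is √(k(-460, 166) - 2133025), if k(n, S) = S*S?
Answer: 3*I*√233941 ≈ 1451.0*I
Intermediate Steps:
k(n, S) = S²
√(k(-460, 166) - 2133025) = √(166² - 2133025) = √(27556 - 2133025) = √(-2105469) = 3*I*√233941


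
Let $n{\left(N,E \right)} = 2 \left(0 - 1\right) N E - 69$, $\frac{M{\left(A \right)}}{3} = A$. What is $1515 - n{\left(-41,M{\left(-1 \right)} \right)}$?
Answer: $1830$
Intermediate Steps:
$M{\left(A \right)} = 3 A$
$n{\left(N,E \right)} = -69 - 2 E N$ ($n{\left(N,E \right)} = 2 \left(-1\right) N E - 69 = - 2 N E - 69 = - 2 E N - 69 = -69 - 2 E N$)
$1515 - n{\left(-41,M{\left(-1 \right)} \right)} = 1515 - \left(-69 - 2 \cdot 3 \left(-1\right) \left(-41\right)\right) = 1515 - \left(-69 - \left(-6\right) \left(-41\right)\right) = 1515 - \left(-69 - 246\right) = 1515 - -315 = 1515 + 315 = 1830$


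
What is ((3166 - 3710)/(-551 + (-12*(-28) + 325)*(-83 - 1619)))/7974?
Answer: 272/4487659551 ≈ 6.0611e-8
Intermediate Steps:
((3166 - 3710)/(-551 + (-12*(-28) + 325)*(-83 - 1619)))/7974 = -544/(-551 + (336 + 325)*(-1702))*(1/7974) = -544/(-551 + 661*(-1702))*(1/7974) = -544/(-551 - 1125022)*(1/7974) = -544/(-1125573)*(1/7974) = -544*(-1/1125573)*(1/7974) = (544/1125573)*(1/7974) = 272/4487659551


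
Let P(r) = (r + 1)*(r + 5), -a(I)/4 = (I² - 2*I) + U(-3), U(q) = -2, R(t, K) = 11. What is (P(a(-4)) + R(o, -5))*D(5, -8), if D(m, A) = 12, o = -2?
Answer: 86784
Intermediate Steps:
a(I) = 8 - 4*I² + 8*I (a(I) = -4*((I² - 2*I) - 2) = -4*(-2 + I² - 2*I) = 8 - 4*I² + 8*I)
P(r) = (1 + r)*(5 + r)
(P(a(-4)) + R(o, -5))*D(5, -8) = ((5 + (8 - 4*(-4)² + 8*(-4))² + 6*(8 - 4*(-4)² + 8*(-4))) + 11)*12 = ((5 + (8 - 4*16 - 32)² + 6*(8 - 4*16 - 32)) + 11)*12 = ((5 + (8 - 64 - 32)² + 6*(8 - 64 - 32)) + 11)*12 = ((5 + (-88)² + 6*(-88)) + 11)*12 = ((5 + 7744 - 528) + 11)*12 = (7221 + 11)*12 = 7232*12 = 86784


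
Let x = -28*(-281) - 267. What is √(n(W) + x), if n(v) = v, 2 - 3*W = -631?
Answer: 6*√217 ≈ 88.385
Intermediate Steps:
W = 211 (W = ⅔ - ⅓*(-631) = ⅔ + 631/3 = 211)
x = 7601 (x = 7868 - 267 = 7601)
√(n(W) + x) = √(211 + 7601) = √7812 = 6*√217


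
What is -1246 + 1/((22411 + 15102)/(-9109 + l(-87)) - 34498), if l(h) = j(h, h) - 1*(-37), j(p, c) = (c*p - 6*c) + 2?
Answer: -42128575509/33811055 ≈ -1246.0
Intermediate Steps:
j(p, c) = 2 - 6*c + c*p (j(p, c) = (-6*c + c*p) + 2 = 2 - 6*c + c*p)
l(h) = 39 + h² - 6*h (l(h) = (2 - 6*h + h*h) - 1*(-37) = (2 - 6*h + h²) + 37 = (2 + h² - 6*h) + 37 = 39 + h² - 6*h)
-1246 + 1/((22411 + 15102)/(-9109 + l(-87)) - 34498) = -1246 + 1/((22411 + 15102)/(-9109 + (39 + (-87)² - 6*(-87))) - 34498) = -1246 + 1/(37513/(-9109 + (39 + 7569 + 522)) - 34498) = -1246 + 1/(37513/(-9109 + 8130) - 34498) = -1246 + 1/(37513/(-979) - 34498) = -1246 + 1/(37513*(-1/979) - 34498) = -1246 + 1/(-37513/979 - 34498) = -1246 + 1/(-33811055/979) = -1246 - 979/33811055 = -42128575509/33811055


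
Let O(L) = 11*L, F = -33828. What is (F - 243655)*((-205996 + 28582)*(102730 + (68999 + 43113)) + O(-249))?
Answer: 10576536846559941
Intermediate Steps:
(F - 243655)*((-205996 + 28582)*(102730 + (68999 + 43113)) + O(-249)) = (-33828 - 243655)*((-205996 + 28582)*(102730 + (68999 + 43113)) + 11*(-249)) = -277483*(-177414*(102730 + 112112) - 2739) = -277483*(-177414*214842 - 2739) = -277483*(-38115978588 - 2739) = -277483*(-38115981327) = 10576536846559941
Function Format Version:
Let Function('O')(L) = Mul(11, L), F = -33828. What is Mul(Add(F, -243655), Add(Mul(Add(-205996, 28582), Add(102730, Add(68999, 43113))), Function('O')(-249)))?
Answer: 10576536846559941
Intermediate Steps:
Mul(Add(F, -243655), Add(Mul(Add(-205996, 28582), Add(102730, Add(68999, 43113))), Function('O')(-249))) = Mul(Add(-33828, -243655), Add(Mul(Add(-205996, 28582), Add(102730, Add(68999, 43113))), Mul(11, -249))) = Mul(-277483, Add(Mul(-177414, Add(102730, 112112)), -2739)) = Mul(-277483, Add(Mul(-177414, 214842), -2739)) = Mul(-277483, Add(-38115978588, -2739)) = Mul(-277483, -38115981327) = 10576536846559941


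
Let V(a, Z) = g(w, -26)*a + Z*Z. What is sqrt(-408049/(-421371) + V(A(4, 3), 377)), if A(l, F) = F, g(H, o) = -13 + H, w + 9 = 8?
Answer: sqrt(2803135431693994)/140457 ≈ 376.95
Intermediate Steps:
w = -1 (w = -9 + 8 = -1)
V(a, Z) = Z**2 - 14*a (V(a, Z) = (-13 - 1)*a + Z*Z = -14*a + Z**2 = Z**2 - 14*a)
sqrt(-408049/(-421371) + V(A(4, 3), 377)) = sqrt(-408049/(-421371) + (377**2 - 14*3)) = sqrt(-408049*(-1/421371) + (142129 - 42)) = sqrt(408049/421371 + 142087) = sqrt(59871749326/421371) = sqrt(2803135431693994)/140457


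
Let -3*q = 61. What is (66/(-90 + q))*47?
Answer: -9306/331 ≈ -28.115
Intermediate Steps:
q = -61/3 (q = -⅓*61 = -61/3 ≈ -20.333)
(66/(-90 + q))*47 = (66/(-90 - 61/3))*47 = (66/(-331/3))*47 = (66*(-3/331))*47 = -198/331*47 = -9306/331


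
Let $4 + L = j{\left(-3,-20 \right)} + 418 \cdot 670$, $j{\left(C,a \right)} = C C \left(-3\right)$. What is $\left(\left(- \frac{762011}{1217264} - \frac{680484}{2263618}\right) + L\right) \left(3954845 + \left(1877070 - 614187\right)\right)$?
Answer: $\frac{17973096519396755520148}{12300985273} \approx 1.4611 \cdot 10^{12}$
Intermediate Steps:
$j{\left(C,a \right)} = - 3 C^{2}$ ($j{\left(C,a \right)} = C^{2} \left(-3\right) = - 3 C^{2}$)
$L = 280029$ ($L = -4 + \left(- 3 \left(-3\right)^{2} + 418 \cdot 670\right) = -4 + \left(\left(-3\right) 9 + 280060\right) = -4 + \left(-27 + 280060\right) = -4 + 280033 = 280029$)
$\left(\left(- \frac{762011}{1217264} - \frac{680484}{2263618}\right) + L\right) \left(3954845 + \left(1877070 - 614187\right)\right) = \left(\left(- \frac{762011}{1217264} - \frac{680484}{2263618}\right) + 280029\right) \left(3954845 + \left(1877070 - 614187\right)\right) = \left(\left(\left(-762011\right) \frac{1}{1217264} - \frac{48606}{161687}\right) + 280029\right) \left(3954845 + 1262883\right) = \left(\left(- \frac{762011}{1217264} - \frac{48606}{161687}\right) + 280029\right) 5217728 = \left(- \frac{182373606541}{196815764368} + 280029\right) 5217728 = \frac{55113939306600131}{196815764368} \cdot 5217728 = \frac{17973096519396755520148}{12300985273}$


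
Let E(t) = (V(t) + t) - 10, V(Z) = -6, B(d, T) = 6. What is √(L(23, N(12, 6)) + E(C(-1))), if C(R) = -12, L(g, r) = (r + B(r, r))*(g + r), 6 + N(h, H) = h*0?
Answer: 2*I*√7 ≈ 5.2915*I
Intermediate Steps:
N(h, H) = -6 (N(h, H) = -6 + h*0 = -6 + 0 = -6)
L(g, r) = (6 + r)*(g + r) (L(g, r) = (r + 6)*(g + r) = (6 + r)*(g + r))
E(t) = -16 + t (E(t) = (-6 + t) - 10 = -16 + t)
√(L(23, N(12, 6)) + E(C(-1))) = √(((-6)² + 6*23 + 6*(-6) + 23*(-6)) + (-16 - 12)) = √((36 + 138 - 36 - 138) - 28) = √(0 - 28) = √(-28) = 2*I*√7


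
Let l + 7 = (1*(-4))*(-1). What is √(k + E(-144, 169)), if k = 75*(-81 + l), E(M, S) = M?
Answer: 6*I*√179 ≈ 80.275*I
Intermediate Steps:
l = -3 (l = -7 + (1*(-4))*(-1) = -7 - 4*(-1) = -7 + 4 = -3)
k = -6300 (k = 75*(-81 - 3) = 75*(-84) = -6300)
√(k + E(-144, 169)) = √(-6300 - 144) = √(-6444) = 6*I*√179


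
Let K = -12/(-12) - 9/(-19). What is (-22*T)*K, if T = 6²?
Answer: -22176/19 ≈ -1167.2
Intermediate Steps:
K = 28/19 (K = -12*(-1/12) - 9*(-1/19) = 1 + 9/19 = 28/19 ≈ 1.4737)
T = 36
(-22*T)*K = -22*36*(28/19) = -792*28/19 = -22176/19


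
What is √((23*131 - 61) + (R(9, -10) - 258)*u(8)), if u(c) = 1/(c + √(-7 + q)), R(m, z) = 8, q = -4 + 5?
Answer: √2*√((11683 + 1476*I*√6)/(8 + I*√6)) ≈ 54.069 + 0.080899*I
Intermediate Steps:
q = 1
u(c) = 1/(c + I*√6) (u(c) = 1/(c + √(-7 + 1)) = 1/(c + √(-6)) = 1/(c + I*√6))
√((23*131 - 61) + (R(9, -10) - 258)*u(8)) = √((23*131 - 61) + (8 - 258)/(8 + I*√6)) = √((3013 - 61) - 250/(8 + I*√6)) = √(2952 - 250/(8 + I*√6))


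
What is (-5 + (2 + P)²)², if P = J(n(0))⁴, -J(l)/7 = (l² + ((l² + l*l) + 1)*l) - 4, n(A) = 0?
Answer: 142736207698084883527681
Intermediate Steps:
J(l) = 28 - 7*l² - 7*l*(1 + 2*l²) (J(l) = -7*((l² + ((l² + l*l) + 1)*l) - 4) = -7*((l² + ((l² + l²) + 1)*l) - 4) = -7*((l² + (2*l² + 1)*l) - 4) = -7*((l² + (1 + 2*l²)*l) - 4) = -7*((l² + l*(1 + 2*l²)) - 4) = -7*(-4 + l² + l*(1 + 2*l²)) = 28 - 7*l² - 7*l*(1 + 2*l²))
P = 614656 (P = (28 - 14*0³ - 7*0 - 7*0²)⁴ = (28 - 14*0 + 0 - 7*0)⁴ = (28 + 0 + 0 + 0)⁴ = 28⁴ = 614656)
(-5 + (2 + P)²)² = (-5 + (2 + 614656)²)² = (-5 + 614658²)² = (-5 + 377804456964)² = 377804456959² = 142736207698084883527681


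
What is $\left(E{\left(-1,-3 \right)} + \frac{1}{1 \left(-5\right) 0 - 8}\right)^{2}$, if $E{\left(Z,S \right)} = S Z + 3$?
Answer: $\frac{2209}{64} \approx 34.516$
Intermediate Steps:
$E{\left(Z,S \right)} = 3 + S Z$
$\left(E{\left(-1,-3 \right)} + \frac{1}{1 \left(-5\right) 0 - 8}\right)^{2} = \left(\left(3 - -3\right) + \frac{1}{1 \left(-5\right) 0 - 8}\right)^{2} = \left(\left(3 + 3\right) + \frac{1}{\left(-5\right) 0 - 8}\right)^{2} = \left(6 + \frac{1}{0 - 8}\right)^{2} = \left(6 + \frac{1}{-8}\right)^{2} = \left(6 - \frac{1}{8}\right)^{2} = \left(\frac{47}{8}\right)^{2} = \frac{2209}{64}$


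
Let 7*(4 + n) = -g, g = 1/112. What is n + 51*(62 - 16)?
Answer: 1836127/784 ≈ 2342.0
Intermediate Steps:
g = 1/112 ≈ 0.0089286
n = -3137/784 (n = -4 + (-1*1/112)/7 = -4 + (⅐)*(-1/112) = -4 - 1/784 = -3137/784 ≈ -4.0013)
n + 51*(62 - 16) = -3137/784 + 51*(62 - 16) = -3137/784 + 51*46 = -3137/784 + 2346 = 1836127/784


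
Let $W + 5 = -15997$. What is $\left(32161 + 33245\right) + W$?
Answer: $49404$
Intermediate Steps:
$W = -16002$ ($W = -5 - 15997 = -16002$)
$\left(32161 + 33245\right) + W = \left(32161 + 33245\right) - 16002 = 65406 - 16002 = 49404$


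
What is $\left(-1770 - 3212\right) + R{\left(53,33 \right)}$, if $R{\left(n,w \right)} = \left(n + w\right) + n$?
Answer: $-4843$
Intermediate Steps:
$R{\left(n,w \right)} = w + 2 n$
$\left(-1770 - 3212\right) + R{\left(53,33 \right)} = \left(-1770 - 3212\right) + \left(33 + 2 \cdot 53\right) = -4982 + \left(33 + 106\right) = -4982 + 139 = -4843$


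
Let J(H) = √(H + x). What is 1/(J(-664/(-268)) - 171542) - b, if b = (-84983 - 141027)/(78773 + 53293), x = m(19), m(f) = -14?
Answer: 440312895278323/257291982260280 - I*√12931/985793035480 ≈ 1.7113 - 1.1535e-10*I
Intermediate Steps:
x = -14
J(H) = √(-14 + H) (J(H) = √(H - 14) = √(-14 + H))
b = -113005/66033 (b = -226010/132066 = -226010*1/132066 = -113005/66033 ≈ -1.7113)
1/(J(-664/(-268)) - 171542) - b = 1/(√(-14 - 664/(-268)) - 171542) - 1*(-113005/66033) = 1/(√(-14 - 664*(-1/268)) - 171542) + 113005/66033 = 1/(√(-14 + 166/67) - 171542) + 113005/66033 = 1/(√(-772/67) - 171542) + 113005/66033 = 1/(2*I*√12931/67 - 171542) + 113005/66033 = 1/(-171542 + 2*I*√12931/67) + 113005/66033 = 113005/66033 + 1/(-171542 + 2*I*√12931/67)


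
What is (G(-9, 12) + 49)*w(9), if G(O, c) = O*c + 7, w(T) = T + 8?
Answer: -884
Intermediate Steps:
w(T) = 8 + T
G(O, c) = 7 + O*c
(G(-9, 12) + 49)*w(9) = ((7 - 9*12) + 49)*(8 + 9) = ((7 - 108) + 49)*17 = (-101 + 49)*17 = -52*17 = -884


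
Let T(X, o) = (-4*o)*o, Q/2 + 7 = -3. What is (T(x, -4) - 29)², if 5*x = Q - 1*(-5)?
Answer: 8649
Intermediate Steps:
Q = -20 (Q = -14 + 2*(-3) = -14 - 6 = -20)
x = -3 (x = (-20 - 1*(-5))/5 = (-20 + 5)/5 = (⅕)*(-15) = -3)
T(X, o) = -4*o²
(T(x, -4) - 29)² = (-4*(-4)² - 29)² = (-4*16 - 29)² = (-64 - 29)² = (-93)² = 8649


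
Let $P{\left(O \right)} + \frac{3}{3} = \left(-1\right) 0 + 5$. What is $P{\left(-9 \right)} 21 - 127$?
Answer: $-43$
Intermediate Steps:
$P{\left(O \right)} = 4$ ($P{\left(O \right)} = -1 + \left(\left(-1\right) 0 + 5\right) = -1 + \left(0 + 5\right) = -1 + 5 = 4$)
$P{\left(-9 \right)} 21 - 127 = 4 \cdot 21 - 127 = 84 - 127 = -43$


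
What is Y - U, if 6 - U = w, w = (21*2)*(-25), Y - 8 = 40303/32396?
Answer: -33910705/32396 ≈ -1046.8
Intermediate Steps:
Y = 299471/32396 (Y = 8 + 40303/32396 = 299471/32396 ≈ 9.2441)
w = -1050 (w = 42*(-25) = -1050)
U = 1056 (U = 6 - 1*(-1050) = 6 + 1050 = 1056)
Y - U = 299471/32396 - 1*1056 = 299471/32396 - 1056 = -33910705/32396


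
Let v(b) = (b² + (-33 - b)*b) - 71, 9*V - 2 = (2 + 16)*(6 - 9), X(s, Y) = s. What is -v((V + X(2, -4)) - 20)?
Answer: -2141/3 ≈ -713.67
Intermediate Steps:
V = -52/9 (V = 2/9 + ((2 + 16)*(6 - 9))/9 = 2/9 + (18*(-3))/9 = 2/9 + (⅑)*(-54) = 2/9 - 6 = -52/9 ≈ -5.7778)
v(b) = -71 + b² + b*(-33 - b) (v(b) = (b² + b*(-33 - b)) - 71 = -71 + b² + b*(-33 - b))
-v((V + X(2, -4)) - 20) = -(-71 - 33*((-52/9 + 2) - 20)) = -(-71 - 33*(-34/9 - 20)) = -(-71 - 33*(-214/9)) = -(-71 + 2354/3) = -1*2141/3 = -2141/3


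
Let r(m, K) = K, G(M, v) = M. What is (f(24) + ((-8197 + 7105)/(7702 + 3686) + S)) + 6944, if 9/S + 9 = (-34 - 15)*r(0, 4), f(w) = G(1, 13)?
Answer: 103929833/14965 ≈ 6944.9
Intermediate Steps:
f(w) = 1
S = -9/205 (S = 9/(-9 + (-34 - 15)*4) = 9/(-9 - 49*4) = 9/(-9 - 196) = 9/(-205) = 9*(-1/205) = -9/205 ≈ -0.043902)
(f(24) + ((-8197 + 7105)/(7702 + 3686) + S)) + 6944 = (1 + ((-8197 + 7105)/(7702 + 3686) - 9/205)) + 6944 = (1 + (-1092/11388 - 9/205)) + 6944 = (1 + (-1092*1/11388 - 9/205)) + 6944 = (1 + (-7/73 - 9/205)) + 6944 = (1 - 2092/14965) + 6944 = 12873/14965 + 6944 = 103929833/14965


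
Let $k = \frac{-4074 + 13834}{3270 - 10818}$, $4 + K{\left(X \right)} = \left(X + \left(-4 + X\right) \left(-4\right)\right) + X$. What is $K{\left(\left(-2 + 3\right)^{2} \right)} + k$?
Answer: $\frac{16430}{1887} \approx 8.7069$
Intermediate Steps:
$K{\left(X \right)} = 12 - 2 X$ ($K{\left(X \right)} = -4 + \left(\left(X + \left(-4 + X\right) \left(-4\right)\right) + X\right) = -4 - \left(-16 + 2 X\right) = 12 - 2 X$)
$k = - \frac{2440}{1887}$ ($k = \frac{9760}{3270 - 10818} = \frac{9760}{-7548} = 9760 \left(- \frac{1}{7548}\right) = - \frac{2440}{1887} \approx -1.2931$)
$K{\left(\left(-2 + 3\right)^{2} \right)} + k = \left(12 - 2 \left(-2 + 3\right)^{2}\right) - \frac{2440}{1887} = \left(12 - 2 \cdot 1^{2}\right) - \frac{2440}{1887} = \left(12 - 2\right) - \frac{2440}{1887} = 10 - \frac{2440}{1887} = \frac{16430}{1887}$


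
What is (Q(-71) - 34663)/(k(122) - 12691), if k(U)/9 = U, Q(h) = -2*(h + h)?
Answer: 34379/11593 ≈ 2.9655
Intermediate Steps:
Q(h) = -4*h
k(U) = 9*U
(Q(-71) - 34663)/(k(122) - 12691) = (-4*(-71) - 34663)/(9*122 - 12691) = (284 - 34663)/(1098 - 12691) = -34379/(-11593) = -34379*(-1/11593) = 34379/11593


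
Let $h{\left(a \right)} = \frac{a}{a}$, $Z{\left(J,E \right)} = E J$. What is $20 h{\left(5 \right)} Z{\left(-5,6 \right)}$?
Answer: $-600$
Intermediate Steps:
$h{\left(a \right)} = 1$
$20 h{\left(5 \right)} Z{\left(-5,6 \right)} = 20 \cdot 1 \cdot 6 \left(-5\right) = 20 \left(-30\right) = -600$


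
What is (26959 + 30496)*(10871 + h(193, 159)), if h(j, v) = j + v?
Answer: 644817465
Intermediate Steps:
(26959 + 30496)*(10871 + h(193, 159)) = (26959 + 30496)*(10871 + (193 + 159)) = 57455*(10871 + 352) = 57455*11223 = 644817465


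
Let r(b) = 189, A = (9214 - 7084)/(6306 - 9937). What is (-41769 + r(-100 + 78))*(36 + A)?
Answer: -5346605880/3631 ≈ -1.4725e+6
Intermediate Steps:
A = -2130/3631 (A = 2130/(-3631) = 2130*(-1/3631) = -2130/3631 ≈ -0.58662)
(-41769 + r(-100 + 78))*(36 + A) = (-41769 + 189)*(36 - 2130/3631) = -41580*128586/3631 = -5346605880/3631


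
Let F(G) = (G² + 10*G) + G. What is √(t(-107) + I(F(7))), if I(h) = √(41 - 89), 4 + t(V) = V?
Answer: √(-111 + 4*I*√3) ≈ 0.32864 + 10.541*I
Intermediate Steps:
F(G) = G² + 11*G
t(V) = -4 + V
I(h) = 4*I*√3 (I(h) = √(-48) = 4*I*√3)
√(t(-107) + I(F(7))) = √((-4 - 107) + 4*I*√3) = √(-111 + 4*I*√3)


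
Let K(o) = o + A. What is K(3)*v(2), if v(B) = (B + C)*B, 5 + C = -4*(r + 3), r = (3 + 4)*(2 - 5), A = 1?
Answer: 552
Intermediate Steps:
r = -21 (r = 7*(-3) = -21)
K(o) = 1 + o (K(o) = o + 1 = 1 + o)
C = 67 (C = -5 - 4*(-21 + 3) = -5 - 4*(-18) = -5 + 72 = 67)
v(B) = B*(67 + B) (v(B) = (B + 67)*B = (67 + B)*B = B*(67 + B))
K(3)*v(2) = (1 + 3)*(2*(67 + 2)) = 4*(2*69) = 4*138 = 552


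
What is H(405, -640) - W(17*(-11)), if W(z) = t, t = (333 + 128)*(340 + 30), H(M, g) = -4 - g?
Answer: -169934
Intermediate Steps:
t = 170570 (t = 461*370 = 170570)
W(z) = 170570
H(405, -640) - W(17*(-11)) = (-4 - 1*(-640)) - 1*170570 = (-4 + 640) - 170570 = 636 - 170570 = -169934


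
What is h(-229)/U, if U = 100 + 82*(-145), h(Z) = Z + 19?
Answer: 7/393 ≈ 0.017812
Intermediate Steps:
h(Z) = 19 + Z
U = -11790 (U = 100 - 11890 = -11790)
h(-229)/U = (19 - 229)/(-11790) = -210*(-1/11790) = 7/393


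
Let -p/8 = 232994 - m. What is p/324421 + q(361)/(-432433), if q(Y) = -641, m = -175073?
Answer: -1411485142227/140290346293 ≈ -10.061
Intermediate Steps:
p = -3264536 (p = -8*(232994 - 1*(-175073)) = -8*(232994 + 175073) = -8*408067 = -3264536)
p/324421 + q(361)/(-432433) = -3264536/324421 - 641/(-432433) = -3264536*1/324421 - 641*(-1/432433) = -3264536/324421 + 641/432433 = -1411485142227/140290346293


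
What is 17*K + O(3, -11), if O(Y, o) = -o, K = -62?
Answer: -1043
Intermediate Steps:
17*K + O(3, -11) = 17*(-62) - 1*(-11) = -1054 + 11 = -1043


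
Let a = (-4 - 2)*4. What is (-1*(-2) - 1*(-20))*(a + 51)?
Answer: 594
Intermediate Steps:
a = -24 (a = -6*4 = -24)
(-1*(-2) - 1*(-20))*(a + 51) = (-1*(-2) - 1*(-20))*(-24 + 51) = (2 + 20)*27 = 22*27 = 594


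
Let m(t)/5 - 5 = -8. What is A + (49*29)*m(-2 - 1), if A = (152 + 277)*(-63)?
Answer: -48342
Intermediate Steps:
m(t) = -15 (m(t) = 25 + 5*(-8) = 25 - 40 = -15)
A = -27027 (A = 429*(-63) = -27027)
A + (49*29)*m(-2 - 1) = -27027 + (49*29)*(-15) = -27027 + 1421*(-15) = -27027 - 21315 = -48342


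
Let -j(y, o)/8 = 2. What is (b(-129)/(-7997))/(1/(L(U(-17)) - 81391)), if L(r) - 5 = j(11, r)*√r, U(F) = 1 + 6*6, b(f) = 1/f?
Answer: -81386/1031613 - 16*√37/1031613 ≈ -0.078986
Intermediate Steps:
j(y, o) = -16 (j(y, o) = -8*2 = -16)
U(F) = 37 (U(F) = 1 + 36 = 37)
L(r) = 5 - 16*√r
(b(-129)/(-7997))/(1/(L(U(-17)) - 81391)) = (1/(-129*(-7997)))/(1/((5 - 16*√37) - 81391)) = (-1/129*(-1/7997))/(1/(-81386 - 16*√37)) = (-81386 - 16*√37)/1031613 = -81386/1031613 - 16*√37/1031613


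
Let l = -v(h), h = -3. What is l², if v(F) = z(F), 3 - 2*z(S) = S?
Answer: 9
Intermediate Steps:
z(S) = 3/2 - S/2
v(F) = 3/2 - F/2
l = -3 (l = -(3/2 - ½*(-3)) = -(3/2 + 3/2) = -1*3 = -3)
l² = (-3)² = 9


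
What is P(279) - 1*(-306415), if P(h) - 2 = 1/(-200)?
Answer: 61283399/200 ≈ 3.0642e+5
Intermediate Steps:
P(h) = 399/200 (P(h) = 2 + 1/(-200) = 2 - 1/200 = 399/200)
P(279) - 1*(-306415) = 399/200 - 1*(-306415) = 399/200 + 306415 = 61283399/200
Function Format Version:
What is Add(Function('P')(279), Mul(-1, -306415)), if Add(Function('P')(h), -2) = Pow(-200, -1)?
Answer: Rational(61283399, 200) ≈ 3.0642e+5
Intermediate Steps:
Function('P')(h) = Rational(399, 200) (Function('P')(h) = Add(2, Pow(-200, -1)) = Add(2, Rational(-1, 200)) = Rational(399, 200))
Add(Function('P')(279), Mul(-1, -306415)) = Add(Rational(399, 200), Mul(-1, -306415)) = Add(Rational(399, 200), 306415) = Rational(61283399, 200)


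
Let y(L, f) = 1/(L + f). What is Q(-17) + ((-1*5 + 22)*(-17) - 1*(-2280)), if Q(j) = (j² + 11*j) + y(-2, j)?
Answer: 39766/19 ≈ 2092.9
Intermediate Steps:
Q(j) = j² + 1/(-2 + j) + 11*j (Q(j) = (j² + 11*j) + 1/(-2 + j) = j² + 1/(-2 + j) + 11*j)
Q(-17) + ((-1*5 + 22)*(-17) - 1*(-2280)) = (1 - 17*(-2 - 17)*(11 - 17))/(-2 - 17) + ((-1*5 + 22)*(-17) - 1*(-2280)) = (1 - 17*(-19)*(-6))/(-19) + ((-5 + 22)*(-17) + 2280) = -(1 - 1938)/19 + (17*(-17) + 2280) = -1/19*(-1937) + (-289 + 2280) = 1937/19 + 1991 = 39766/19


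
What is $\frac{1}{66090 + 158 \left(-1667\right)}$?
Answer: $- \frac{1}{197296} \approx -5.0685 \cdot 10^{-6}$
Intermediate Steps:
$\frac{1}{66090 + 158 \left(-1667\right)} = \frac{1}{66090 - 263386} = \frac{1}{-197296} = - \frac{1}{197296}$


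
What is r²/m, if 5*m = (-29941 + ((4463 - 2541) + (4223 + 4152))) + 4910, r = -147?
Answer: -108045/14734 ≈ -7.3330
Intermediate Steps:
m = -14734/5 (m = ((-29941 + ((4463 - 2541) + (4223 + 4152))) + 4910)/5 = ((-29941 + (1922 + 8375)) + 4910)/5 = ((-29941 + 10297) + 4910)/5 = (-19644 + 4910)/5 = (⅕)*(-14734) = -14734/5 ≈ -2946.8)
r²/m = (-147)²/(-14734/5) = 21609*(-5/14734) = -108045/14734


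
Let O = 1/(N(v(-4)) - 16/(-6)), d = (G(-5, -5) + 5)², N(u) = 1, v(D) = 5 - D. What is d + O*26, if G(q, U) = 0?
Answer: 353/11 ≈ 32.091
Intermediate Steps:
d = 25 (d = (0 + 5)² = 5² = 25)
O = 3/11 (O = 1/(1 - 16/(-6)) = 1/(1 - 16*(-⅙)) = 1/(1 + 8/3) = 1/(11/3) = 3/11 ≈ 0.27273)
d + O*26 = 25 + (3/11)*26 = 25 + 78/11 = 353/11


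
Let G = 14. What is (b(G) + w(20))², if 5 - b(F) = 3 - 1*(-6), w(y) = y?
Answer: 256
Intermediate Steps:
b(F) = -4 (b(F) = 5 - (3 - 1*(-6)) = 5 - (3 + 6) = 5 - 1*9 = 5 - 9 = -4)
(b(G) + w(20))² = (-4 + 20)² = 16² = 256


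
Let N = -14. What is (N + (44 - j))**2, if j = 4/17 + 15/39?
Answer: 42159049/48841 ≈ 863.19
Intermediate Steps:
j = 137/221 (j = 4*(1/17) + 15*(1/39) = 4/17 + 5/13 = 137/221 ≈ 0.61991)
(N + (44 - j))**2 = (-14 + (44 - 1*137/221))**2 = (-14 + (44 - 137/221))**2 = (-14 + 9587/221)**2 = (6493/221)**2 = 42159049/48841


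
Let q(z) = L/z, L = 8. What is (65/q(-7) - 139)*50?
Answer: -39175/4 ≈ -9793.8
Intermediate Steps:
q(z) = 8/z
(65/q(-7) - 139)*50 = (65/((8/(-7))) - 139)*50 = (65/((8*(-⅐))) - 139)*50 = (65/(-8/7) - 139)*50 = (65*(-7/8) - 139)*50 = (-455/8 - 139)*50 = -1567/8*50 = -39175/4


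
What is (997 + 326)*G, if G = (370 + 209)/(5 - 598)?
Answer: -766017/593 ≈ -1291.8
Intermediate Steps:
G = -579/593 (G = 579/(-593) = 579*(-1/593) = -579/593 ≈ -0.97639)
(997 + 326)*G = (997 + 326)*(-579/593) = 1323*(-579/593) = -766017/593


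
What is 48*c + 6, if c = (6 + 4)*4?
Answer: 1926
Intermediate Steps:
c = 40 (c = 10*4 = 40)
48*c + 6 = 48*40 + 6 = 1920 + 6 = 1926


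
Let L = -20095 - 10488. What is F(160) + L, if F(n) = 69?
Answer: -30514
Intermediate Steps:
L = -30583
F(160) + L = 69 - 30583 = -30514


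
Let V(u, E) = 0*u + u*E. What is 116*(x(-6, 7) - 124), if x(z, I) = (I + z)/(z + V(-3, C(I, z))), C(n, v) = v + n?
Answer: -129572/9 ≈ -14397.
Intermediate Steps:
C(n, v) = n + v
V(u, E) = E*u (V(u, E) = 0 + E*u = E*u)
x(z, I) = (I + z)/(-3*I - 2*z) (x(z, I) = (I + z)/(z + (I + z)*(-3)) = (I + z)/(z + (-3*I - 3*z)) = (I + z)/(-3*I - 2*z))
116*(x(-6, 7) - 124) = 116*((7 - 6)/(-3*7 - 2*(-6)) - 124) = 116*(1/(-21 + 12) - 124) = 116*(1/(-9) - 124) = 116*(-⅑*1 - 124) = 116*(-⅑ - 124) = 116*(-1117/9) = -129572/9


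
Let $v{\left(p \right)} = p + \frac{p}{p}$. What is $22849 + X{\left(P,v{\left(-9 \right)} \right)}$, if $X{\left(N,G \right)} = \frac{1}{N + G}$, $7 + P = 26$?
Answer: $\frac{251340}{11} \approx 22849.0$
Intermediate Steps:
$P = 19$ ($P = -7 + 26 = 19$)
$v{\left(p \right)} = 1 + p$ ($v{\left(p \right)} = p + 1 = 1 + p$)
$X{\left(N,G \right)} = \frac{1}{G + N}$
$22849 + X{\left(P,v{\left(-9 \right)} \right)} = 22849 + \frac{1}{\left(1 - 9\right) + 19} = 22849 + \frac{1}{-8 + 19} = 22849 + \frac{1}{11} = \frac{251340}{11}$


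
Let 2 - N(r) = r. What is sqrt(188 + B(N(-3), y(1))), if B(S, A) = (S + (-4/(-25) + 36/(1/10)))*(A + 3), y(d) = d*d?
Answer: 16*sqrt(161)/5 ≈ 40.603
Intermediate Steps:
N(r) = 2 - r
y(d) = d**2
B(S, A) = (3 + A)*(9004/25 + S) (B(S, A) = (S + (-4*(-1/25) + 36/(1/10)))*(3 + A) = (S + (4/25 + 36*10))*(3 + A) = (S + (4/25 + 360))*(3 + A) = (S + 9004/25)*(3 + A) = (9004/25 + S)*(3 + A) = (3 + A)*(9004/25 + S))
sqrt(188 + B(N(-3), y(1))) = sqrt(188 + (27012/25 + 3*(2 - 1*(-3)) + (9004/25)*1**2 + 1**2*(2 - 1*(-3)))) = sqrt(188 + (27012/25 + 3*(2 + 3) + (9004/25)*1 + 1*(2 + 3))) = sqrt(188 + (27012/25 + 3*5 + 9004/25 + 1*5)) = sqrt(188 + (27012/25 + 15 + 9004/25 + 5)) = sqrt(188 + 36516/25) = sqrt(41216/25) = 16*sqrt(161)/5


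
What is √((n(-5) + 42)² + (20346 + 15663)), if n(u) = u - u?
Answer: 3*√4197 ≈ 194.35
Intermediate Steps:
n(u) = 0
√((n(-5) + 42)² + (20346 + 15663)) = √((0 + 42)² + (20346 + 15663)) = √(42² + 36009) = √(1764 + 36009) = √37773 = 3*√4197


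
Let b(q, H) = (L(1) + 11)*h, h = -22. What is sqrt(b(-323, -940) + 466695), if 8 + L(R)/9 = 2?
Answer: sqrt(467641) ≈ 683.84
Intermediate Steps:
L(R) = -54 (L(R) = -72 + 9*2 = -72 + 18 = -54)
b(q, H) = 946 (b(q, H) = (-54 + 11)*(-22) = -43*(-22) = 946)
sqrt(b(-323, -940) + 466695) = sqrt(946 + 466695) = sqrt(467641)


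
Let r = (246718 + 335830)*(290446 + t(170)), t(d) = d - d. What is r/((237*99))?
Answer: 169198736408/23463 ≈ 7.2113e+6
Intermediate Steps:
t(d) = 0
r = 169198736408 (r = (246718 + 335830)*(290446 + 0) = 582548*290446 = 169198736408)
r/((237*99)) = 169198736408/((237*99)) = 169198736408/23463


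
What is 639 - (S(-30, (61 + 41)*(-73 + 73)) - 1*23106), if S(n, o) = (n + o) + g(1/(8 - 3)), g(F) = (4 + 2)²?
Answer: 23739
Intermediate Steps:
g(F) = 36 (g(F) = 6² = 36)
S(n, o) = 36 + n + o (S(n, o) = (n + o) + 36 = 36 + n + o)
639 - (S(-30, (61 + 41)*(-73 + 73)) - 1*23106) = 639 - ((36 - 30 + (61 + 41)*(-73 + 73)) - 1*23106) = 639 - ((36 - 30 + 102*0) - 23106) = 639 - ((36 - 30 + 0) - 23106) = 639 - (6 - 23106) = 639 - 1*(-23100) = 639 + 23100 = 23739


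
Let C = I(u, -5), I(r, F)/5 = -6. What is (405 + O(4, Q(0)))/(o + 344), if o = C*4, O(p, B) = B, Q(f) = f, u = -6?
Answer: 405/224 ≈ 1.8080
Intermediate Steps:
I(r, F) = -30 (I(r, F) = 5*(-6) = -30)
C = -30
o = -120 (o = -30*4 = -120)
(405 + O(4, Q(0)))/(o + 344) = (405 + 0)/(-120 + 344) = 405/224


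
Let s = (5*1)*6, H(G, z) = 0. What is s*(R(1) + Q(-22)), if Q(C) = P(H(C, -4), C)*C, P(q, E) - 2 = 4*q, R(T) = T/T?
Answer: -1290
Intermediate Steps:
R(T) = 1
P(q, E) = 2 + 4*q
Q(C) = 2*C (Q(C) = (2 + 4*0)*C = (2 + 0)*C = 2*C)
s = 30 (s = 5*6 = 30)
s*(R(1) + Q(-22)) = 30*(1 + 2*(-22)) = 30*(1 - 44) = 30*(-43) = -1290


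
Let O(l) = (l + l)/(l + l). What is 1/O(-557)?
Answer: 1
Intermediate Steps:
O(l) = 1 (O(l) = (2*l)/((2*l)) = (2*l)*(1/(2*l)) = 1)
1/O(-557) = 1/1 = 1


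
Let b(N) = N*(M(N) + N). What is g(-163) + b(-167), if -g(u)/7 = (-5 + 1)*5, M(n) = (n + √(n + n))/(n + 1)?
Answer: 4624925/166 + 167*I*√334/166 ≈ 27861.0 + 18.386*I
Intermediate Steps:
M(n) = (n + √2*√n)/(1 + n) (M(n) = (n + √(2*n))/(1 + n) = (n + √2*√n)/(1 + n))
g(u) = 140 (g(u) = -7*(-5 + 1)*5 = -(-28)*5 = -7*(-20) = 140)
b(N) = N*(N + (N + √2*√N)/(1 + N)) (b(N) = N*((N + √2*√N)/(1 + N) + N) = N*(N + (N + √2*√N)/(1 + N)))
g(-163) + b(-167) = 140 - 167*(-167 - 167*(1 - 167) + √2*√(-167))/(1 - 167) = 140 - 167*(-167 - 167*(-166) + √2*(I*√167))/(-166) = 140 - 167*(-1/166)*(-167 + 27722 + I*√334) = 140 - 167*(-1/166)*(27555 + I*√334) = 140 + (4601685/166 + 167*I*√334/166) = 4624925/166 + 167*I*√334/166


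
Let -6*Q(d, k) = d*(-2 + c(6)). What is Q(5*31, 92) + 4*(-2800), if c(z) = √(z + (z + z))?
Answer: -33445/3 - 155*√2/2 ≈ -11258.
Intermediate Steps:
c(z) = √3*√z (c(z) = √(z + 2*z) = √(3*z) = √3*√z)
Q(d, k) = -d*(-2 + 3*√2)/6 (Q(d, k) = -d*(-2 + √3*√6)/6 = -d*(-2 + 3*√2)/6)
Q(5*31, 92) + 4*(-2800) = (5*31)*(2 - 3*√2)/6 + 4*(-2800) = (⅙)*155*(2 - 3*√2) - 11200 = (155/3 - 155*√2/2) - 11200 = -33445/3 - 155*√2/2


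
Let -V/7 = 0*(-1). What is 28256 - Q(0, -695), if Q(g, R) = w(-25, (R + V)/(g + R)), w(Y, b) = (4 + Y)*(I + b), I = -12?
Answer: 28025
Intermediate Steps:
V = 0 (V = -0*(-1) = -7*0 = 0)
w(Y, b) = (-12 + b)*(4 + Y) (w(Y, b) = (4 + Y)*(-12 + b) = (-12 + b)*(4 + Y))
Q(g, R) = 252 - 21*R/(R + g) (Q(g, R) = -48 - 12*(-25) + 4*((R + 0)/(g + R)) - 25*(R + 0)/(g + R) = -48 + 300 + 4*(R/(R + g)) - 25*R/(R + g) = -48 + 300 + 4*R/(R + g) - 25*R/(R + g) = 252 - 21*R/(R + g))
28256 - Q(0, -695) = 28256 - 21*(11*(-695) + 12*0)/(-695 + 0) = 28256 - 21*(-7645 + 0)/(-695) = 28256 - 21*(-1)*(-7645)/695 = 28256 - 1*231 = 28256 - 231 = 28025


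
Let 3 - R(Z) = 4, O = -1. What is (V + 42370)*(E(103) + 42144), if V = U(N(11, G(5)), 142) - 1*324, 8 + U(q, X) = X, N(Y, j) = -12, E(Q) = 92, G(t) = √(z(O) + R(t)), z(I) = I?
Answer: 1781514480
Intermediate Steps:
R(Z) = -1 (R(Z) = 3 - 1*4 = 3 - 4 = -1)
G(t) = I*√2 (G(t) = √(-1 - 1) = √(-2) = I*√2)
U(q, X) = -8 + X
V = -190 (V = (-8 + 142) - 1*324 = 134 - 324 = -190)
(V + 42370)*(E(103) + 42144) = (-190 + 42370)*(92 + 42144) = 42180*42236 = 1781514480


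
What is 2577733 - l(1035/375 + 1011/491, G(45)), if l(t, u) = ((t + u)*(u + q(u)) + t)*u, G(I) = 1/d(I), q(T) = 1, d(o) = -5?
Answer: 791042336941/306875 ≈ 2.5777e+6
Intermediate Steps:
G(I) = -⅕ (G(I) = 1/(-5) = -⅕)
l(t, u) = u*(t + (1 + u)*(t + u)) (l(t, u) = ((t + u)*(u + 1) + t)*u = ((t + u)*(1 + u) + t)*u = ((1 + u)*(t + u) + t)*u = (t + (1 + u)*(t + u))*u = u*(t + (1 + u)*(t + u)))
2577733 - l(1035/375 + 1011/491, G(45)) = 2577733 - (-1)*(-⅕ + (-⅕)² + 2*(1035/375 + 1011/491) + (1035/375 + 1011/491)*(-⅕))/5 = 2577733 - (-1)*(-⅕ + 1/25 + 2*(1035*(1/375) + 1011*(1/491)) + (1035*(1/375) + 1011*(1/491))*(-⅕))/5 = 2577733 - (-1)*(-⅕ + 1/25 + 2*(69/25 + 1011/491) + (69/25 + 1011/491)*(-⅕))/5 = 2577733 - (-1)*(-⅕ + 1/25 + 2*(59154/12275) + (59154/12275)*(-⅕))/5 = 2577733 - (-1)*(-⅕ + 1/25 + 118308/12275 - 59154/61375)/5 = 2577733 - (-1)*522566/(5*61375) = 2577733 - 1*(-522566/306875) = 2577733 + 522566/306875 = 791042336941/306875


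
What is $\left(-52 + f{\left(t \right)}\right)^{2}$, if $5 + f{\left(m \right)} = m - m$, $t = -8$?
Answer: $3249$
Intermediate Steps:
$f{\left(m \right)} = -5$ ($f{\left(m \right)} = -5 + \left(m - m\right) = -5 + 0 = -5$)
$\left(-52 + f{\left(t \right)}\right)^{2} = \left(-52 - 5\right)^{2} = \left(-57\right)^{2} = 3249$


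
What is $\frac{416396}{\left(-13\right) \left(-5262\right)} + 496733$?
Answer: $\frac{16989966997}{34203} \approx 4.9674 \cdot 10^{5}$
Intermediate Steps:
$\frac{416396}{\left(-13\right) \left(-5262\right)} + 496733 = \frac{416396}{68406} + 496733 = 416396 \cdot \frac{1}{68406} + 496733 = \frac{208198}{34203} + 496733 = \frac{16989966997}{34203}$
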